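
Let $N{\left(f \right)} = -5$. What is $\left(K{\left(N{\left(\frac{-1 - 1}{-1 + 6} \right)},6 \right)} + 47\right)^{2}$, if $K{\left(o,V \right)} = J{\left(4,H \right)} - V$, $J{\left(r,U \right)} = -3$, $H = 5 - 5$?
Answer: $1444$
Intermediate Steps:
$H = 0$ ($H = 5 - 5 = 0$)
$K{\left(o,V \right)} = -3 - V$
$\left(K{\left(N{\left(\frac{-1 - 1}{-1 + 6} \right)},6 \right)} + 47\right)^{2} = \left(\left(-3 - 6\right) + 47\right)^{2} = \left(-9 + 47\right)^{2} = 38^{2} = 1444$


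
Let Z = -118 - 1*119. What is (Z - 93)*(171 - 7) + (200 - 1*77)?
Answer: -53997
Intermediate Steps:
Z = -237 (Z = -118 - 119 = -237)
(Z - 93)*(171 - 7) + (200 - 1*77) = (-237 - 93)*(171 - 7) + (200 - 1*77) = -330*164 + (200 - 77) = -54120 + 123 = -53997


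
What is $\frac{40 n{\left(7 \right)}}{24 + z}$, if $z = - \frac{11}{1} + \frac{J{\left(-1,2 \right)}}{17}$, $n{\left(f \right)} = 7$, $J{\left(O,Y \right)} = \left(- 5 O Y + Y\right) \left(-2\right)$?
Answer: $\frac{4760}{197} \approx 24.162$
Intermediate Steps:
$J{\left(O,Y \right)} = - 2 Y + 10 O Y$ ($J{\left(O,Y \right)} = \left(- 5 O Y + Y\right) \left(-2\right) = \left(Y - 5 O Y\right) \left(-2\right) = - 2 Y + 10 O Y$)
$z = - \frac{211}{17}$ ($z = - \frac{11}{1} + \frac{2 \cdot 2 \left(-1 + 5 \left(-1\right)\right)}{17} = \left(-11\right) 1 + 2 \cdot 2 \left(-1 - 5\right) \frac{1}{17} = -11 + 2 \cdot 2 \left(-6\right) \frac{1}{17} = -11 - \frac{24}{17} = - \frac{211}{17} \approx -12.412$)
$\frac{40 n{\left(7 \right)}}{24 + z} = \frac{40 \cdot 7}{24 - \frac{211}{17}} = \frac{280}{\frac{197}{17}} = 280 \cdot \frac{17}{197} = \frac{4760}{197}$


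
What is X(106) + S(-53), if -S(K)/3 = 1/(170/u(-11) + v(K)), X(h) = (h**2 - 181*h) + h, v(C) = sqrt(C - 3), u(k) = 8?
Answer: 32*(-1961*sqrt(14) + 20836*I)/(-85*I + 8*sqrt(14)) ≈ -7844.1 + 0.044231*I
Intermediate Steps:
v(C) = sqrt(-3 + C)
X(h) = h**2 - 180*h
S(K) = -3/(85/4 + sqrt(-3 + K)) (S(K) = -3/(170/8 + sqrt(-3 + K)) = -3/(170*(1/8) + sqrt(-3 + K)) = -3/(85/4 + sqrt(-3 + K)))
X(106) + S(-53) = 106*(-180 + 106) - 12/(85 + 4*sqrt(-3 - 53)) = 106*(-74) - 12/(85 + 4*sqrt(-56)) = -7844 - 12/(85 + 4*(2*I*sqrt(14))) = -7844 - 12/(85 + 8*I*sqrt(14))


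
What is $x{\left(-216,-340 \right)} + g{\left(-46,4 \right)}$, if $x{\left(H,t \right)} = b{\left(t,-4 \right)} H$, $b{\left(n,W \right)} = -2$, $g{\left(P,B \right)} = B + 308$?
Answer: $744$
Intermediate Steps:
$g{\left(P,B \right)} = 308 + B$
$x{\left(H,t \right)} = - 2 H$
$x{\left(-216,-340 \right)} + g{\left(-46,4 \right)} = \left(-2\right) \left(-216\right) + \left(308 + 4\right) = 432 + 312 = 744$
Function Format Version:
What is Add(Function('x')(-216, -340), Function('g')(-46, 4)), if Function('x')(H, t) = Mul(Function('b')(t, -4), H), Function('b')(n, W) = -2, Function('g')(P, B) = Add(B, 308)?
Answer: 744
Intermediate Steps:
Function('g')(P, B) = Add(308, B)
Function('x')(H, t) = Mul(-2, H)
Add(Function('x')(-216, -340), Function('g')(-46, 4)) = Add(Mul(-2, -216), Add(308, 4)) = Add(432, 312) = 744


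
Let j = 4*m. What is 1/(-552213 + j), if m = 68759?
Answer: -1/277177 ≈ -3.6078e-6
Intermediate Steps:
j = 275036 (j = 4*68759 = 275036)
1/(-552213 + j) = 1/(-552213 + 275036) = 1/(-277177) = -1/277177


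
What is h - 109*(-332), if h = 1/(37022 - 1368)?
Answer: 1290246953/35654 ≈ 36188.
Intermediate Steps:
h = 1/35654 ≈ 2.8047e-5
h - 109*(-332) = 1/35654 - 109*(-332) = 1/35654 + 36188 = 1290246953/35654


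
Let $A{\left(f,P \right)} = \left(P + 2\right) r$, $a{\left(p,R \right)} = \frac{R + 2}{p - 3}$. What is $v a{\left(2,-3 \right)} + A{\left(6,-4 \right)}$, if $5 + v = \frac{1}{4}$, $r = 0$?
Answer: $- \frac{19}{4} \approx -4.75$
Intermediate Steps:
$v = - \frac{19}{4}$ ($v = -5 + \frac{1}{4} = - \frac{19}{4} \approx -4.75$)
$a{\left(p,R \right)} = \frac{2 + R}{-3 + p}$
$A{\left(f,P \right)} = 0$ ($A{\left(f,P \right)} = \left(P + 2\right) 0 = \left(2 + P\right) 0 = 0$)
$v a{\left(2,-3 \right)} + A{\left(6,-4 \right)} = - \frac{19 \frac{2 - 3}{-3 + 2}}{4} + 0 = - \frac{19 \frac{1}{-1} \left(-1\right)}{4} + 0 = - \frac{19 \left(\left(-1\right) \left(-1\right)\right)}{4} + 0 = \left(- \frac{19}{4}\right) 1 + 0 = - \frac{19}{4} + 0 = - \frac{19}{4}$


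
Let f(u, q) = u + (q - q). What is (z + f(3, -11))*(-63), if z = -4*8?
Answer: 1827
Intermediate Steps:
z = -32
f(u, q) = u (f(u, q) = u + 0 = u)
(z + f(3, -11))*(-63) = (-32 + 3)*(-63) = -29*(-63) = 1827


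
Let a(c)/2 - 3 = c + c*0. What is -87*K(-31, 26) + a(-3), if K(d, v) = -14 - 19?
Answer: 2871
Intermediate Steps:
K(d, v) = -33
a(c) = 6 + 2*c (a(c) = 6 + 2*(c + c*0) = 6 + 2*(c + 0) = 6 + 2*c)
-87*K(-31, 26) + a(-3) = -87*(-33) + (6 + 2*(-3)) = 2871 + (6 - 6) = 2871 + 0 = 2871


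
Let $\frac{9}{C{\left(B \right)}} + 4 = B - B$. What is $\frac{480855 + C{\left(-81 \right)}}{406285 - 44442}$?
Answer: $\frac{1923411}{1447372} \approx 1.3289$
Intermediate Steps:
$C{\left(B \right)} = - \frac{9}{4}$ ($C{\left(B \right)} = \frac{9}{-4 + \left(B - B\right)} = \frac{9}{-4 + 0} = \frac{9}{-4} = 9 \left(- \frac{1}{4}\right) = - \frac{9}{4}$)
$\frac{480855 + C{\left(-81 \right)}}{406285 - 44442} = \frac{480855 - \frac{9}{4}}{406285 - 44442} = \frac{1923411}{4 \cdot 361843} = \frac{1923411}{4} \cdot \frac{1}{361843} = \frac{1923411}{1447372}$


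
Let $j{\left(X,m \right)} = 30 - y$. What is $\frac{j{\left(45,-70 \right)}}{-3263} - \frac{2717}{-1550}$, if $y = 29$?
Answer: $\frac{8864021}{5057650} \approx 1.7526$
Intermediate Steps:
$j{\left(X,m \right)} = 1$ ($j{\left(X,m \right)} = 30 - 29 = 1$)
$\frac{j{\left(45,-70 \right)}}{-3263} - \frac{2717}{-1550} = 1 \frac{1}{-3263} - \frac{2717}{-1550} = 1 \left(- \frac{1}{3263}\right) - - \frac{2717}{1550} = - \frac{1}{3263} + \frac{2717}{1550} = \frac{8864021}{5057650}$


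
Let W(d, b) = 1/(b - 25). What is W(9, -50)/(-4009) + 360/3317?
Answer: 108246317/997338975 ≈ 0.10854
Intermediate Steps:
W(d, b) = 1/(-25 + b)
W(9, -50)/(-4009) + 360/3317 = 1/(-25 - 50*(-4009)) + 360/3317 = -1/4009/(-75) + 360*(1/3317) = -1/75*(-1/4009) + 360/3317 = 1/300675 + 360/3317 = 108246317/997338975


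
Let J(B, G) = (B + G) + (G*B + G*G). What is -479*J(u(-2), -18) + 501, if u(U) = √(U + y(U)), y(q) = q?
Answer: -146073 + 16286*I ≈ -1.4607e+5 + 16286.0*I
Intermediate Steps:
u(U) = √2*√U (u(U) = √(U + U) = √(2*U) = √2*√U)
J(B, G) = B + G + G² + B*G (J(B, G) = (B + G) + (B*G + G²) = (B + G) + (G² + B*G) = B + G + G² + B*G)
-479*J(u(-2), -18) + 501 = -479*(√2*√(-2) - 18 + (-18)² + (√2*√(-2))*(-18)) + 501 = -479*(√2*(I*√2) - 18 + 324 + (√2*(I*√2))*(-18)) + 501 = -479*(2*I - 18 + 324 + (2*I)*(-18)) + 501 = -479*(2*I - 18 + 324 - 36*I) + 501 = -479*(306 - 34*I) + 501 = (-146574 + 16286*I) + 501 = -146073 + 16286*I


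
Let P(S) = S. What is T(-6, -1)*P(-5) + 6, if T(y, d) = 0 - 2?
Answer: 16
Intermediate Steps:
T(y, d) = -2
T(-6, -1)*P(-5) + 6 = -2*(-5) + 6 = 10 + 6 = 16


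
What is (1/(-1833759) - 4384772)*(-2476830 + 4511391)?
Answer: -5453040644996478463/611253 ≈ -8.9211e+12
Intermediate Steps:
(1/(-1833759) - 4384772)*(-2476830 + 4511391) = (-1/1833759 - 4384772)*2034561 = -8040615117949/1833759*2034561 = -5453040644996478463/611253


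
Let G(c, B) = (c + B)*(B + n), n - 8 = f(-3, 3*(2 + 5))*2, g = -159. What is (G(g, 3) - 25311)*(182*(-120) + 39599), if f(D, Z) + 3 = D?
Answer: -446727645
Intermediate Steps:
f(D, Z) = -3 + D
n = -4 (n = 8 + (-3 - 3)*2 = 8 - 6*2 = 8 - 12 = -4)
G(c, B) = (-4 + B)*(B + c) (G(c, B) = (c + B)*(B - 4) = (B + c)*(-4 + B) = (-4 + B)*(B + c))
(G(g, 3) - 25311)*(182*(-120) + 39599) = ((3² - 4*3 - 4*(-159) + 3*(-159)) - 25311)*(182*(-120) + 39599) = ((9 - 12 + 636 - 477) - 25311)*(-21840 + 39599) = (156 - 25311)*17759 = -25155*17759 = -446727645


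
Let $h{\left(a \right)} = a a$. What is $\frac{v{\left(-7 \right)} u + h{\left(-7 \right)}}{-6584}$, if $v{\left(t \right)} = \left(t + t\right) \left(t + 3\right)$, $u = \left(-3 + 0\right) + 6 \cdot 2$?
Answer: $- \frac{553}{6584} \approx -0.083992$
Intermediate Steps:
$h{\left(a \right)} = a^{2}$
$u = 9$ ($u = -3 + 12 = 9$)
$v{\left(t \right)} = 2 t \left(3 + t\right)$
$\frac{v{\left(-7 \right)} u + h{\left(-7 \right)}}{-6584} = \frac{2 \left(-7\right) \left(3 - 7\right) 9 + \left(-7\right)^{2}}{-6584} = \left(2 \left(-7\right) \left(-4\right) 9 + 49\right) \left(- \frac{1}{6584}\right) = \left(56 \cdot 9 + 49\right) \left(- \frac{1}{6584}\right) = \left(504 + 49\right) \left(- \frac{1}{6584}\right) = 553 \left(- \frac{1}{6584}\right) = - \frac{553}{6584}$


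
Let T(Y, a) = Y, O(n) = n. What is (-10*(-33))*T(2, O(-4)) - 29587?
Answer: -28927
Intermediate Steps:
(-10*(-33))*T(2, O(-4)) - 29587 = -10*(-33)*2 - 29587 = 330*2 - 29587 = 660 - 29587 = -28927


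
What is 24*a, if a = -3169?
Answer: -76056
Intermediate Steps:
24*a = 24*(-3169) = -76056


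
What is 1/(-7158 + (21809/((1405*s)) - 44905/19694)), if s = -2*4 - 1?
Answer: -249030630/1783558579711 ≈ -0.00013963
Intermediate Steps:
s = -9 (s = -8 - 1 = -9)
1/(-7158 + (21809/((1405*s)) - 44905/19694)) = 1/(-7158 + (21809/((1405*(-9))) - 44905/19694)) = 1/(-7158 + (21809/(-12645) - 44905*1/19694)) = 1/(-7158 + (21809*(-1/12645) - 44905/19694)) = 1/(-7158 + (-21809/12645 - 44905/19694)) = 1/(-7158 - 997330171/249030630) = 1/(-1783558579711/249030630) = -249030630/1783558579711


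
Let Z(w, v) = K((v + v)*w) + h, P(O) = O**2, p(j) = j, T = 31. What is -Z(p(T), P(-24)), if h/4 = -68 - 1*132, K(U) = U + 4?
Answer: -34916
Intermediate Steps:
K(U) = 4 + U
h = -800 (h = 4*(-68 - 1*132) = 4*(-68 - 132) = 4*(-200) = -800)
Z(w, v) = -796 + 2*v*w (Z(w, v) = (4 + (v + v)*w) - 800 = (4 + (2*v)*w) - 800 = (4 + 2*v*w) - 800 = -796 + 2*v*w)
-Z(p(T), P(-24)) = -(-796 + 2*(-24)**2*31) = -(-796 + 2*576*31) = -(-796 + 35712) = -1*34916 = -34916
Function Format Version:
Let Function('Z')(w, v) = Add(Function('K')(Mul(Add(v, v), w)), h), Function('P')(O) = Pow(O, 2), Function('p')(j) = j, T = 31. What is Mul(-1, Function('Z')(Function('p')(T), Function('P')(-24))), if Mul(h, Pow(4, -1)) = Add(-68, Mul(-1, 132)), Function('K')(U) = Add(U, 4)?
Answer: -34916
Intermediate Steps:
Function('K')(U) = Add(4, U)
h = -800 (h = Mul(4, Add(-68, Mul(-1, 132))) = Mul(4, Add(-68, -132)) = Mul(4, -200) = -800)
Function('Z')(w, v) = Add(-796, Mul(2, v, w)) (Function('Z')(w, v) = Add(Add(4, Mul(Add(v, v), w)), -800) = Add(Add(4, Mul(Mul(2, v), w)), -800) = Add(Add(4, Mul(2, v, w)), -800) = Add(-796, Mul(2, v, w)))
Mul(-1, Function('Z')(Function('p')(T), Function('P')(-24))) = Mul(-1, Add(-796, Mul(2, Pow(-24, 2), 31))) = Mul(-1, Add(-796, Mul(2, 576, 31))) = Mul(-1, Add(-796, 35712)) = Mul(-1, 34916) = -34916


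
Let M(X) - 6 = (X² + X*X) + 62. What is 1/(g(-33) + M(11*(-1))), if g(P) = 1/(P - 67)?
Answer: 100/30999 ≈ 0.0032259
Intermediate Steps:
M(X) = 68 + 2*X² (M(X) = 6 + ((X² + X*X) + 62) = 6 + ((X² + X²) + 62) = 6 + (2*X² + 62) = 6 + (62 + 2*X²) = 68 + 2*X²)
g(P) = 1/(-67 + P)
1/(g(-33) + M(11*(-1))) = 1/(1/(-67 - 33) + (68 + 2*(11*(-1))²)) = 1/(1/(-100) + (68 + 2*(-11)²)) = 1/(-1/100 + (68 + 2*121)) = 1/(-1/100 + (68 + 242)) = 1/(-1/100 + 310) = 1/(30999/100) = 100/30999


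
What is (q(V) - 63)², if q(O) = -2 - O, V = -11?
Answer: 2916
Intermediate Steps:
(q(V) - 63)² = ((-2 - 1*(-11)) - 63)² = ((-2 + 11) - 63)² = (9 - 63)² = (-54)² = 2916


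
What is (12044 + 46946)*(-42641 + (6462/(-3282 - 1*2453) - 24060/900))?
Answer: -8661121072924/3441 ≈ -2.5170e+9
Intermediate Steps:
(12044 + 46946)*(-42641 + (6462/(-3282 - 1*2453) - 24060/900)) = 58990*(-42641 + (6462/(-3282 - 2453) - 24060*1/900)) = 58990*(-42641 + (6462/(-5735) - 401/15)) = 58990*(-42641 + (6462*(-1/5735) - 401/15)) = 58990*(-42641 + (-6462/5735 - 401/15)) = 58990*(-42641 - 479333/17205) = 58990*(-734117738/17205) = -8661121072924/3441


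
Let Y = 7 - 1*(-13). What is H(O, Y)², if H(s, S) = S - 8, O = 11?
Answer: 144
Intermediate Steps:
Y = 20 (Y = 7 + 13 = 20)
H(s, S) = -8 + S
H(O, Y)² = (-8 + 20)² = 12² = 144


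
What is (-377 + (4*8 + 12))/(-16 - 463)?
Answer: 333/479 ≈ 0.69520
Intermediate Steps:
(-377 + (4*8 + 12))/(-16 - 463) = (-377 + (32 + 12))/(-479) = (-377 + 44)*(-1/479) = -333*(-1/479) = 333/479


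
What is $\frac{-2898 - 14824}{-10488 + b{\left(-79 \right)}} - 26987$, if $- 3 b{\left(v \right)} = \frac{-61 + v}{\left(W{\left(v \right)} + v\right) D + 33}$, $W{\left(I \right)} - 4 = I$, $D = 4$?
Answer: $- \frac{247504570373}{9171826} \approx -26985.0$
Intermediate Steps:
$W{\left(I \right)} = 4 + I$
$b{\left(v \right)} = - \frac{-61 + v}{3 \left(49 + 8 v\right)}$ ($b{\left(v \right)} = - \frac{\left(-61 + v\right) \frac{1}{\left(\left(4 + v\right) + v\right) 4 + 33}}{3} = - \frac{\left(-61 + v\right) \frac{1}{\left(4 + 2 v\right) 4 + 33}}{3} = - \frac{\left(-61 + v\right) \frac{1}{\left(16 + 8 v\right) + 33}}{3} = - \frac{\left(-61 + v\right) \frac{1}{49 + 8 v}}{3} = - \frac{\frac{1}{49 + 8 v} \left(-61 + v\right)}{3} = - \frac{-61 + v}{3 \left(49 + 8 v\right)}$)
$\frac{-2898 - 14824}{-10488 + b{\left(-79 \right)}} - 26987 = \frac{-2898 - 14824}{-10488 + \frac{61 - -79}{3 \left(49 + 8 \left(-79\right)\right)}} - 26987 = - \frac{17722}{-10488 + \frac{61 + 79}{3 \left(49 - 632\right)}} - 26987 = - \frac{17722}{-10488 + \frac{1}{3} \frac{1}{-583} \cdot 140} - 26987 = - \frac{17722}{-10488 + \frac{1}{3} \left(- \frac{1}{583}\right) 140} - 26987 = - \frac{17722}{-10488 - \frac{140}{1749}} - 26987 = - \frac{17722}{- \frac{18343652}{1749}} - 26987 = \left(-17722\right) \left(- \frac{1749}{18343652}\right) - 26987 = \frac{15497889}{9171826} - 26987 = - \frac{247504570373}{9171826}$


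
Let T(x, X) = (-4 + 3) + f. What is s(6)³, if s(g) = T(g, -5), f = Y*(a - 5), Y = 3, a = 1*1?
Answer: -2197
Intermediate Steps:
a = 1
f = -12 (f = 3*(1 - 5) = 3*(-4) = -12)
T(x, X) = -13 (T(x, X) = (-4 + 3) - 12 = -1 - 12 = -13)
s(g) = -13
s(6)³ = (-13)³ = -2197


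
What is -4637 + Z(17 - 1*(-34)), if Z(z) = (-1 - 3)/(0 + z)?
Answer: -236491/51 ≈ -4637.1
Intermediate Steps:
Z(z) = -4/z
-4637 + Z(17 - 1*(-34)) = -4637 - 4/(17 - 1*(-34)) = -4637 - 4/(17 + 34) = -4637 - 4/51 = -236491/51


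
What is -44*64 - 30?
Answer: -2846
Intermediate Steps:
-44*64 - 30 = -2816 - 30 = -2846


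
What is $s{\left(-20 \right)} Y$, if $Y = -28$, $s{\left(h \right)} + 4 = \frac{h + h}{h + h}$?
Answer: $84$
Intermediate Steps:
$s{\left(h \right)} = -3$ ($s{\left(h \right)} = -4 + \frac{h + h}{h + h} = -4 + \frac{2 h}{2 h} = -4 + 2 h \frac{1}{2 h} = -4 + 1 = -3$)
$s{\left(-20 \right)} Y = \left(-3\right) \left(-28\right) = 84$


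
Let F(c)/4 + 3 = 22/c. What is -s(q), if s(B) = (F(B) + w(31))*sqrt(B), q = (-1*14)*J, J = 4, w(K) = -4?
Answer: 246*I*sqrt(14)/7 ≈ 131.49*I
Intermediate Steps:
F(c) = -12 + 88/c (F(c) = -12 + 4*(22/c) = -12 + 88/c)
q = -56 (q = -1*14*4 = -14*4 = -56)
s(B) = sqrt(B)*(-16 + 88/B) (s(B) = ((-12 + 88/B) - 4)*sqrt(B) = (-16 + 88/B)*sqrt(B) = sqrt(B)*(-16 + 88/B))
-s(q) = -8*(11 - 2*(-56))/sqrt(-56) = -8*(-I*sqrt(14)/28)*(11 + 112) = -8*(-I*sqrt(14)/28)*123 = -(-246)*I*sqrt(14)/7 = 246*I*sqrt(14)/7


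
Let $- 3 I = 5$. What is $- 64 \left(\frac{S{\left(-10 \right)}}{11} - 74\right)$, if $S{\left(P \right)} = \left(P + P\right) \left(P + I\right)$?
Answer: $\frac{111488}{33} \approx 3378.4$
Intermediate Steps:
$I = - \frac{5}{3}$ ($I = \left(- \frac{1}{3}\right) 5 = - \frac{5}{3} \approx -1.6667$)
$S{\left(P \right)} = 2 P \left(- \frac{5}{3} + P\right)$ ($S{\left(P \right)} = \left(P + P\right) \left(P - \frac{5}{3}\right) = 2 P \left(- \frac{5}{3} + P\right)$)
$- 64 \left(\frac{S{\left(-10 \right)}}{11} - 74\right) = - 64 \left(\frac{\frac{2}{3} \left(-10\right) \left(-5 + 3 \left(-10\right)\right)}{11} - 74\right) = - 64 \left(\frac{2}{3} \left(-10\right) \left(-5 - 30\right) \frac{1}{11} - 74\right) = - 64 \left(\frac{2}{3} \left(-10\right) \left(-35\right) \frac{1}{11} - 74\right) = - 64 \left(\frac{700}{3} \cdot \frac{1}{11} - 74\right) = - 64 \left(\frac{700}{33} - 74\right) = \left(-64\right) \left(- \frac{1742}{33}\right) = \frac{111488}{33}$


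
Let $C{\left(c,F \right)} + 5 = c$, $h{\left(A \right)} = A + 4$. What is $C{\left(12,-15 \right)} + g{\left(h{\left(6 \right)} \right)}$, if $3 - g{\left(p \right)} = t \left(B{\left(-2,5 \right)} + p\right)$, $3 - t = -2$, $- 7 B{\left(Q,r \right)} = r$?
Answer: $- \frac{255}{7} \approx -36.429$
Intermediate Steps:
$B{\left(Q,r \right)} = - \frac{r}{7}$
$h{\left(A \right)} = 4 + A$
$C{\left(c,F \right)} = -5 + c$
$t = 5$ ($t = 3 - -2 = 3 + 2 = 5$)
$g{\left(p \right)} = \frac{46}{7} - 5 p$ ($g{\left(p \right)} = 3 - 5 \left(\left(- \frac{1}{7}\right) 5 + p\right) = 3 - 5 \left(- \frac{5}{7} + p\right) = 3 - \left(- \frac{25}{7} + 5 p\right) = \frac{46}{7} - 5 p$)
$C{\left(12,-15 \right)} + g{\left(h{\left(6 \right)} \right)} = \left(-5 + 12\right) + \left(\frac{46}{7} - 5 \left(4 + 6\right)\right) = 7 + \left(\frac{46}{7} - 50\right) = 7 - \frac{304}{7} = - \frac{255}{7}$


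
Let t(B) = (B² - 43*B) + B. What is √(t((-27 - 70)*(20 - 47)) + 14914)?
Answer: √6764077 ≈ 2600.8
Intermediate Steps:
t(B) = B² - 42*B
√(t((-27 - 70)*(20 - 47)) + 14914) = √(((-27 - 70)*(20 - 47))*(-42 + (-27 - 70)*(20 - 47)) + 14914) = √((-97*(-27))*(-42 - 97*(-27)) + 14914) = √(2619*(-42 + 2619) + 14914) = √(2619*2577 + 14914) = √(6749163 + 14914) = √6764077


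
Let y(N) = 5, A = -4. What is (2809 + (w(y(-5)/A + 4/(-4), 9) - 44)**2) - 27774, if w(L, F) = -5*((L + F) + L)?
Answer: -82171/4 ≈ -20543.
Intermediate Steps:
w(L, F) = -10*L - 5*F (w(L, F) = -5*((F + L) + L) = -5*(F + 2*L) = -10*L - 5*F)
(2809 + (w(y(-5)/A + 4/(-4), 9) - 44)**2) - 27774 = (2809 + ((-10*(5/(-4) + 4/(-4)) - 5*9) - 44)**2) - 27774 = (2809 + ((-10*(5*(-1/4) + 4*(-1/4)) - 45) - 44)**2) - 27774 = (2809 + ((-10*(-5/4 - 1) - 45) - 44)**2) - 27774 = (2809 + ((-10*(-9/4) - 45) - 44)**2) - 27774 = (2809 + ((45/2 - 45) - 44)**2) - 27774 = (2809 + (-45/2 - 44)**2) - 27774 = (2809 + (-133/2)**2) - 27774 = (2809 + 17689/4) - 27774 = 28925/4 - 27774 = -82171/4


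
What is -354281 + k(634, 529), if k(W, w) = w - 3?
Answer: -353755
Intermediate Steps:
k(W, w) = -3 + w
-354281 + k(634, 529) = -354281 + (-3 + 529) = -354281 + 526 = -353755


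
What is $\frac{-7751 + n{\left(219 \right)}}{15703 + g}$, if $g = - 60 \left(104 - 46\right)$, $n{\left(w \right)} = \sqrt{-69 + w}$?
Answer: $- \frac{7751}{12223} + \frac{5 \sqrt{6}}{12223} \approx -0.63313$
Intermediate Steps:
$g = -3480$ ($g = \left(-60\right) 58 = -3480$)
$\frac{-7751 + n{\left(219 \right)}}{15703 + g} = \frac{-7751 + \sqrt{-69 + 219}}{15703 - 3480} = \frac{-7751 + \sqrt{150}}{12223} = \left(-7751 + 5 \sqrt{6}\right) \frac{1}{12223} = - \frac{7751}{12223} + \frac{5 \sqrt{6}}{12223}$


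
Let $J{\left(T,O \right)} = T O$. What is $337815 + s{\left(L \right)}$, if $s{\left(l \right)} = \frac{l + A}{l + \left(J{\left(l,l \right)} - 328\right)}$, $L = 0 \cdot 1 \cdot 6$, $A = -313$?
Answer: $\frac{110803633}{328} \approx 3.3782 \cdot 10^{5}$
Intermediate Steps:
$J{\left(T,O \right)} = O T$
$L = 0$ ($L = 0 \cdot 6 = 0$)
$s{\left(l \right)} = \frac{-313 + l}{-328 + l + l^{2}}$ ($s{\left(l \right)} = \frac{l - 313}{l + \left(l l - 328\right)} = \frac{-313 + l}{l + \left(l^{2} - 328\right)} = \frac{-313 + l}{l + \left(-328 + l^{2}\right)} = \frac{-313 + l}{-328 + l + l^{2}}$)
$337815 + s{\left(L \right)} = 337815 + \frac{-313 + 0}{-328 + 0 + 0^{2}} = 337815 + \frac{1}{-328 + 0 + 0} \left(-313\right) = 337815 + \frac{1}{-328} \left(-313\right) = 337815 - - \frac{313}{328} = 337815 + \frac{313}{328} = \frac{110803633}{328}$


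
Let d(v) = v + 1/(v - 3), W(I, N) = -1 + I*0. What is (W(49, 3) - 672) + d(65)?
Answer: -37695/62 ≈ -607.98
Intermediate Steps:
W(I, N) = -1 (W(I, N) = -1 + 0 = -1)
d(v) = v + 1/(-3 + v)
(W(49, 3) - 672) + d(65) = (-1 - 672) + (1 + 65**2 - 3*65)/(-3 + 65) = -673 + (1 + 4225 - 195)/62 = -673 + (1/62)*4031 = -673 + 4031/62 = -37695/62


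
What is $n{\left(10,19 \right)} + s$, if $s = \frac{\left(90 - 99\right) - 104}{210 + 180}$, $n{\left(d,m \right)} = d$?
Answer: $\frac{3787}{390} \approx 9.7103$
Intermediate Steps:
$s = - \frac{113}{390}$ ($s = \frac{\left(90 - 99\right) - 104}{390} = \left(-9 - 104\right) \frac{1}{390} = \left(-113\right) \frac{1}{390} = - \frac{113}{390} \approx -0.28974$)
$n{\left(10,19 \right)} + s = 10 - \frac{113}{390} = \frac{3787}{390}$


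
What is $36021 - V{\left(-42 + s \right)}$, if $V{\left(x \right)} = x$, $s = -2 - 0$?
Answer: $36065$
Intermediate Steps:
$s = -2$ ($s = -2 + 0 = -2$)
$36021 - V{\left(-42 + s \right)} = 36021 - \left(-42 - 2\right) = 36021 - -44 = 36021 + 44 = 36065$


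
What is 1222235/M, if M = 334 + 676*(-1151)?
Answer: -174605/111106 ≈ -1.5715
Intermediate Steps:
M = -777742 (M = 334 - 778076 = -777742)
1222235/M = 1222235/(-777742) = 1222235*(-1/777742) = -174605/111106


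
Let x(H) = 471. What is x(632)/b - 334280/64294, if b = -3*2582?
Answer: -7157419/1360714 ≈ -5.2600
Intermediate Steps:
b = -7746
x(632)/b - 334280/64294 = 471/(-7746) - 334280/64294 = 471*(-1/7746) - 334280*1/64294 = -157/2582 - 2740/527 = -7157419/1360714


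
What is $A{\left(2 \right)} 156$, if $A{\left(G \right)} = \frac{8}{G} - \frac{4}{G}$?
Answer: $312$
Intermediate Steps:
$A{\left(G \right)} = \frac{4}{G}$
$A{\left(2 \right)} 156 = \frac{4}{2} \cdot 156 = 4 \cdot \frac{1}{2} \cdot 156 = 2 \cdot 156 = 312$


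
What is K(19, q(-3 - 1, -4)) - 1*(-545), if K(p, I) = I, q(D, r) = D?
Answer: 541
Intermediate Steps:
K(19, q(-3 - 1, -4)) - 1*(-545) = (-3 - 1) - 1*(-545) = -4 + 545 = 541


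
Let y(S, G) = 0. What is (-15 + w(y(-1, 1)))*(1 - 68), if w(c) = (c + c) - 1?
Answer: 1072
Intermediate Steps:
w(c) = -1 + 2*c (w(c) = 2*c - 1 = -1 + 2*c)
(-15 + w(y(-1, 1)))*(1 - 68) = (-15 + (-1 + 2*0))*(1 - 68) = (-15 + (-1 + 0))*(-67) = (-15 - 1)*(-67) = -16*(-67) = 1072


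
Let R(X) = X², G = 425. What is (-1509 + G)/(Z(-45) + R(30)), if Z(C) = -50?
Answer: -542/425 ≈ -1.2753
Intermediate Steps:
(-1509 + G)/(Z(-45) + R(30)) = (-1509 + 425)/(-50 + 30²) = -1084/(-50 + 900) = -1084/850 = -1084*1/850 = -542/425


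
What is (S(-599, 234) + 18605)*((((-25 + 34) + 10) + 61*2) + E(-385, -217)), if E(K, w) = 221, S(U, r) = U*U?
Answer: 136620972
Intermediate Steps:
S(U, r) = U**2
(S(-599, 234) + 18605)*((((-25 + 34) + 10) + 61*2) + E(-385, -217)) = ((-599)**2 + 18605)*((((-25 + 34) + 10) + 61*2) + 221) = (358801 + 18605)*(((9 + 10) + 122) + 221) = 377406*((19 + 122) + 221) = 377406*(141 + 221) = 377406*362 = 136620972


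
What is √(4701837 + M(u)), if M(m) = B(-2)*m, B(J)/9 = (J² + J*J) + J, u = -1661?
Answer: √4612143 ≈ 2147.6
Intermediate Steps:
B(J) = 9*J + 18*J² (B(J) = 9*((J² + J*J) + J) = 9*((J² + J²) + J) = 9*(2*J² + J) = 9*(J + 2*J²) = 9*J + 18*J²)
M(m) = 54*m (M(m) = (9*(-2)*(1 + 2*(-2)))*m = (9*(-2)*(1 - 4))*m = (9*(-2)*(-3))*m = 54*m)
√(4701837 + M(u)) = √(4701837 + 54*(-1661)) = √(4701837 - 89694) = √4612143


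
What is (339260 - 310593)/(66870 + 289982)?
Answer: 28667/356852 ≈ 0.080333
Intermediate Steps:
(339260 - 310593)/(66870 + 289982) = 28667/356852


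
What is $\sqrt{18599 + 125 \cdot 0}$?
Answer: $\sqrt{18599} \approx 136.38$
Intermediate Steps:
$\sqrt{18599 + 125 \cdot 0} = \sqrt{18599 + 0} = \sqrt{18599}$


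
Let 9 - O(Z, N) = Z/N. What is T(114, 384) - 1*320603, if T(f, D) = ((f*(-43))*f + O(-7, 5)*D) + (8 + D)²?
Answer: -3608867/5 ≈ -7.2177e+5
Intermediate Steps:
O(Z, N) = 9 - Z/N
T(f, D) = (8 + D)² - 43*f² + 52*D/5 (T(f, D) = ((f*(-43))*f + (9 - 1*(-7)/5)*D) + (8 + D)² = ((-43*f)*f + (9 - 1*(-7)*⅕)*D) + (8 + D)² = (-43*f² + (9 + 7/5)*D) + (8 + D)² = (-43*f² + 52*D/5) + (8 + D)² = (8 + D)² - 43*f² + 52*D/5)
T(114, 384) - 1*320603 = (64 + 384² - 43*114² + (132/5)*384) - 1*320603 = (64 + 147456 - 43*12996 + 50688/5) - 320603 = (64 + 147456 - 558828 + 50688/5) - 320603 = -2005852/5 - 320603 = -3608867/5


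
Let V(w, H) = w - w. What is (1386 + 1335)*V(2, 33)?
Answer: 0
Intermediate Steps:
V(w, H) = 0
(1386 + 1335)*V(2, 33) = (1386 + 1335)*0 = 2721*0 = 0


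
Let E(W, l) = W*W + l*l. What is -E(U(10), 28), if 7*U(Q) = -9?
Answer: -38497/49 ≈ -785.65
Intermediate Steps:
U(Q) = -9/7 (U(Q) = (1/7)*(-9) = -9/7)
E(W, l) = W**2 + l**2
-E(U(10), 28) = -((-9/7)**2 + 28**2) = -(81/49 + 784) = -1*38497/49 = -38497/49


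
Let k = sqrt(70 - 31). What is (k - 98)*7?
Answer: -686 + 7*sqrt(39) ≈ -642.29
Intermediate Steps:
k = sqrt(39) ≈ 6.2450
(k - 98)*7 = (sqrt(39) - 98)*7 = (-98 + sqrt(39))*7 = -686 + 7*sqrt(39)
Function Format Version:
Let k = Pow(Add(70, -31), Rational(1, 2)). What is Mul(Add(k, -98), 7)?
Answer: Add(-686, Mul(7, Pow(39, Rational(1, 2)))) ≈ -642.29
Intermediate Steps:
k = Pow(39, Rational(1, 2)) ≈ 6.2450
Mul(Add(k, -98), 7) = Mul(Add(Pow(39, Rational(1, 2)), -98), 7) = Mul(Add(-98, Pow(39, Rational(1, 2))), 7) = Add(-686, Mul(7, Pow(39, Rational(1, 2))))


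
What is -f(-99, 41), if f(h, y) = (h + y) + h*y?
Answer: 4117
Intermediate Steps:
f(h, y) = h + y + h*y
-f(-99, 41) = -(-99 + 41 - 99*41) = -(-99 + 41 - 4059) = -1*(-4117) = 4117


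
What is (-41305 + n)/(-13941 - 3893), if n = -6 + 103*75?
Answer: 16793/8917 ≈ 1.8833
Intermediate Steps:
n = 7719 (n = -6 + 7725 = 7719)
(-41305 + n)/(-13941 - 3893) = (-41305 + 7719)/(-13941 - 3893) = -33586/(-17834) = -33586*(-1/17834) = 16793/8917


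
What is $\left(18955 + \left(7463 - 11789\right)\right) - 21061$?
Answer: $-6432$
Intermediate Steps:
$\left(18955 + \left(7463 - 11789\right)\right) - 21061 = \left(18955 - 4326\right) - 21061 = 14629 - 21061 = -6432$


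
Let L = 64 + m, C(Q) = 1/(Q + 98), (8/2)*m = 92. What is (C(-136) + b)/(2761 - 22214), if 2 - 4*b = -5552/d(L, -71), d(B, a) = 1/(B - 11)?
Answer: -2004281/369607 ≈ -5.4227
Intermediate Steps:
m = 23 (m = (¼)*92 = 23)
C(Q) = 1/(98 + Q)
L = 87 (L = 64 + 23 = 87)
d(B, a) = 1/(-11 + B)
b = 210977/2 (b = ½ - (-1388)/(1/(-11 + 87)) = ½ - (-1388)/(1/76) = ½ - (-1388)/1/76 = ½ - (-1388)*76 = ½ - ¼*(-421952) = ½ + 105488 = 210977/2 ≈ 1.0549e+5)
(C(-136) + b)/(2761 - 22214) = (1/(98 - 136) + 210977/2)/(2761 - 22214) = (1/(-38) + 210977/2)/(-19453) = (-1/38 + 210977/2)*(-1/19453) = (2004281/19)*(-1/19453) = -2004281/369607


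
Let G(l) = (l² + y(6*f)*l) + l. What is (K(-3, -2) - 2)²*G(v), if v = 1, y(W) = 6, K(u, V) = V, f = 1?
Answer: 128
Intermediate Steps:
G(l) = l² + 7*l (G(l) = (l² + 6*l) + l = l² + 7*l)
(K(-3, -2) - 2)²*G(v) = (-2 - 2)²*(1*(7 + 1)) = (-4)²*(1*8) = 16*8 = 128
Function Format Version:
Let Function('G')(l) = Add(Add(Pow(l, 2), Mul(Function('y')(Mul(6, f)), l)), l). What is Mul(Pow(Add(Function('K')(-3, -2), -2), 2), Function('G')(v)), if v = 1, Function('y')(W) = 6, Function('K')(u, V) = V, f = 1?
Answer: 128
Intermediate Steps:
Function('G')(l) = Add(Pow(l, 2), Mul(7, l)) (Function('G')(l) = Add(Add(Pow(l, 2), Mul(6, l)), l) = Add(Pow(l, 2), Mul(7, l)))
Mul(Pow(Add(Function('K')(-3, -2), -2), 2), Function('G')(v)) = Mul(Pow(Add(-2, -2), 2), Mul(1, Add(7, 1))) = Mul(Pow(-4, 2), Mul(1, 8)) = Mul(16, 8) = 128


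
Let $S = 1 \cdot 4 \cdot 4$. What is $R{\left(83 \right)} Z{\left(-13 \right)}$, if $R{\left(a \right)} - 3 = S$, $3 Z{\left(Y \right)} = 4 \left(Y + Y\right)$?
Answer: $- \frac{1976}{3} \approx -658.67$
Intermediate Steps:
$S = 16$ ($S = 4 \cdot 4 = 16$)
$Z{\left(Y \right)} = \frac{8 Y}{3}$ ($Z{\left(Y \right)} = \frac{4 \left(Y + Y\right)}{3} = \frac{4 \cdot 2 Y}{3} = \frac{8 Y}{3}$)
$R{\left(a \right)} = 19$ ($R{\left(a \right)} = 3 + 16 = 19$)
$R{\left(83 \right)} Z{\left(-13 \right)} = 19 \cdot \frac{8}{3} \left(-13\right) = 19 \left(- \frac{104}{3}\right) = - \frac{1976}{3}$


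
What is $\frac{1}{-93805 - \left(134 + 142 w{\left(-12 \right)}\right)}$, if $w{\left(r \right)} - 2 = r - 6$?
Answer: $- \frac{1}{91667} \approx -1.0909 \cdot 10^{-5}$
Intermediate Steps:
$w{\left(r \right)} = -4 + r$ ($w{\left(r \right)} = 2 + \left(r - 6\right) = 2 + \left(-6 + r\right) = -4 + r$)
$\frac{1}{-93805 - \left(134 + 142 w{\left(-12 \right)}\right)} = \frac{1}{-93805 - \left(134 + 142 \left(-4 - 12\right)\right)} = \frac{1}{-93805 - -2138} = \frac{1}{-93805 + \left(2272 - 134\right)} = \frac{1}{-93805 + 2138} = \frac{1}{-91667} = - \frac{1}{91667}$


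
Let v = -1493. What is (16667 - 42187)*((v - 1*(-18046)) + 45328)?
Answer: -1579203120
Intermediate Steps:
(16667 - 42187)*((v - 1*(-18046)) + 45328) = (16667 - 42187)*((-1493 - 1*(-18046)) + 45328) = -25520*((-1493 + 18046) + 45328) = -25520*(16553 + 45328) = -25520*61881 = -1579203120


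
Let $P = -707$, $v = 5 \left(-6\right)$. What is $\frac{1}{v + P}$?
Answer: $- \frac{1}{737} \approx -0.0013569$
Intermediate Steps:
$v = -30$
$\frac{1}{v + P} = \frac{1}{-30 - 707} = \frac{1}{-737} = - \frac{1}{737}$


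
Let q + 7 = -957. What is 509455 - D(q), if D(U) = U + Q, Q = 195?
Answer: 510224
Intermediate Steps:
q = -964 (q = -7 - 957 = -964)
D(U) = 195 + U (D(U) = U + 195 = 195 + U)
509455 - D(q) = 509455 - (195 - 964) = 509455 - 1*(-769) = 509455 + 769 = 510224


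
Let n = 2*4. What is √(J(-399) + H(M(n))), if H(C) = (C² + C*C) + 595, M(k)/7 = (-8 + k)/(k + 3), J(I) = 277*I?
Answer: 2*I*√27482 ≈ 331.55*I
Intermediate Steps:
n = 8
M(k) = 7*(-8 + k)/(3 + k) (M(k) = 7*((-8 + k)/(k + 3)) = 7*((-8 + k)/(3 + k)) = 7*(-8 + k)/(3 + k))
H(C) = 595 + 2*C² (H(C) = (C² + C²) + 595 = 2*C² + 595 = 595 + 2*C²)
√(J(-399) + H(M(n))) = √(277*(-399) + (595 + 2*(7*(-8 + 8)/(3 + 8))²)) = √(-110523 + (595 + 2*(7*0/11)²)) = √(-110523 + (595 + 2*(7*(1/11)*0)²)) = √(-110523 + (595 + 2*0²)) = √(-110523 + (595 + 2*0)) = √(-110523 + (595 + 0)) = √(-110523 + 595) = √(-109928) = 2*I*√27482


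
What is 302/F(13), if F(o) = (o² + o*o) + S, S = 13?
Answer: 302/351 ≈ 0.86040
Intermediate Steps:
F(o) = 13 + 2*o² (F(o) = (o² + o*o) + 13 = (o² + o²) + 13 = 2*o² + 13 = 13 + 2*o²)
302/F(13) = 302/(13 + 2*13²) = 302/(13 + 2*169) = 302/(13 + 338) = 302/351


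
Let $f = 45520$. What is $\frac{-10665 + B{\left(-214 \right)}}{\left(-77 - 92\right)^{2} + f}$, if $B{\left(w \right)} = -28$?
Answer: $- \frac{10693}{74081} \approx -0.14434$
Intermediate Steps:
$\frac{-10665 + B{\left(-214 \right)}}{\left(-77 - 92\right)^{2} + f} = \frac{-10665 - 28}{\left(-77 - 92\right)^{2} + 45520} = - \frac{10693}{\left(-169\right)^{2} + 45520} = - \frac{10693}{28561 + 45520} = - \frac{10693}{74081}$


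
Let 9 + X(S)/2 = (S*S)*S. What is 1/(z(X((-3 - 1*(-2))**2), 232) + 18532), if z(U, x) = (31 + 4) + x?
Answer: 1/18799 ≈ 5.3194e-5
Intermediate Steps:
X(S) = -18 + 2*S**3 (X(S) = -18 + 2*((S*S)*S) = -18 + 2*(S**2*S) = -18 + 2*S**3)
z(U, x) = 35 + x
1/(z(X((-3 - 1*(-2))**2), 232) + 18532) = 1/((35 + 232) + 18532) = 1/(267 + 18532) = 1/18799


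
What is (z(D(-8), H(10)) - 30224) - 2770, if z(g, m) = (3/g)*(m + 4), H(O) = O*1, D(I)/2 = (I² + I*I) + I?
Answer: -1319753/40 ≈ -32994.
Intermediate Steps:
D(I) = 2*I + 4*I² (D(I) = 2*((I² + I*I) + I) = 2*((I² + I²) + I) = 2*(2*I² + I) = 2*(I + 2*I²) = 2*I + 4*I²)
H(O) = O
z(g, m) = 3*(4 + m)/g (z(g, m) = (3/g)*(4 + m) = 3*(4 + m)/g)
(z(D(-8), H(10)) - 30224) - 2770 = (3*(4 + 10)/((2*(-8)*(1 + 2*(-8)))) - 30224) - 2770 = (3*14/(2*(-8)*(1 - 16)) - 30224) - 2770 = (3*14/(2*(-8)*(-15)) - 30224) - 2770 = (3*14/240 - 30224) - 2770 = (3*(1/240)*14 - 30224) - 2770 = (7/40 - 30224) - 2770 = -1208953/40 - 2770 = -1319753/40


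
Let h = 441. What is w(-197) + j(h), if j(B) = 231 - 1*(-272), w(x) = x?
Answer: 306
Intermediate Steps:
j(B) = 503 (j(B) = 231 + 272 = 503)
w(-197) + j(h) = -197 + 503 = 306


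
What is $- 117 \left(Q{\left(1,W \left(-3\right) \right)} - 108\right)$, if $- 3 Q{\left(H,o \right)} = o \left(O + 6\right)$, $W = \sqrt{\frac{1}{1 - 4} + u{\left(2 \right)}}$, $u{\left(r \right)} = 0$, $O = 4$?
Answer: $12636 - 390 i \sqrt{3} \approx 12636.0 - 675.5 i$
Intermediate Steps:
$W = \frac{i \sqrt{3}}{3}$ ($W = \sqrt{\frac{1}{1 - 4} + 0} = \sqrt{\frac{1}{-3} + 0} = \sqrt{- \frac{1}{3} + 0} = \sqrt{- \frac{1}{3}} = \frac{i \sqrt{3}}{3} \approx 0.57735 i$)
$Q{\left(H,o \right)} = - \frac{10 o}{3}$ ($Q{\left(H,o \right)} = - \frac{o \left(4 + 6\right)}{3} = - \frac{o 10}{3} = - \frac{10 o}{3}$)
$- 117 \left(Q{\left(1,W \left(-3\right) \right)} - 108\right) = - 117 \left(- \frac{10 \frac{i \sqrt{3}}{3} \left(-3\right)}{3} - 108\right) = - 117 \left(- \frac{10 \left(- i \sqrt{3}\right)}{3} - 108\right) = - 117 \left(\frac{10 i \sqrt{3}}{3} - 108\right) = - 117 \left(-108 + \frac{10 i \sqrt{3}}{3}\right) = 12636 - 390 i \sqrt{3}$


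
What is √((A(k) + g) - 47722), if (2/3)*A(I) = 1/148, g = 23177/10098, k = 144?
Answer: I*√24468308557530/22644 ≈ 218.45*I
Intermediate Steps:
g = 2107/918 (g = 23177*(1/10098) = 2107/918 ≈ 2.2952)
A(I) = 3/296 (A(I) = (3/2)/148 = (3/2)*(1/148) = 3/296)
√((A(k) + g) - 47722) = √((3/296 + 2107/918) - 47722) = √(313213/135864 - 47722) = √(-6483388595/135864) = I*√24468308557530/22644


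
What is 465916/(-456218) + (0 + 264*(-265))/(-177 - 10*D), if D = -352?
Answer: -16737284234/762568387 ≈ -21.949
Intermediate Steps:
465916/(-456218) + (0 + 264*(-265))/(-177 - 10*D) = 465916/(-456218) + (0 + 264*(-265))/(-177 - 10*(-352)) = 465916*(-1/456218) + (0 - 69960)/(-177 + 3520) = -232958/228109 - 69960/3343 = -16737284234/762568387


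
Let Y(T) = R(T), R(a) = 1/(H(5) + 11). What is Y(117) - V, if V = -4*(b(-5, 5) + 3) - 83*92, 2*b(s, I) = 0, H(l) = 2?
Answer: 99425/13 ≈ 7648.1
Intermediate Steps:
b(s, I) = 0 (b(s, I) = (½)*0 = 0)
R(a) = 1/13 (R(a) = 1/(2 + 11) = 1/13)
Y(T) = 1/13
V = -7648 (V = -4*(0 + 3) - 83*92 = -4*3 - 7636 = -12 - 7636 = -7648)
Y(117) - V = 1/13 - 1*(-7648) = 1/13 + 7648 = 99425/13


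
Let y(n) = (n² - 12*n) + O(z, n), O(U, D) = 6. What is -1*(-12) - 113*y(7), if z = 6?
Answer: 3289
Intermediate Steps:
y(n) = 6 + n² - 12*n (y(n) = (n² - 12*n) + 6 = 6 + n² - 12*n)
-1*(-12) - 113*y(7) = -1*(-12) - 113*(6 + 7² - 12*7) = 12 - 113*(6 + 49 - 84) = 12 - 113*(-29) = 12 + 3277 = 3289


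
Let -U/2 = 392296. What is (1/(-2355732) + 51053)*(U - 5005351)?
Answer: -77371127835939965/261748 ≈ -2.9559e+11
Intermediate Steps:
U = -784592 (U = -2*392296 = -784592)
(1/(-2355732) + 51053)*(U - 5005351) = (1/(-2355732) + 51053)*(-784592 - 5005351) = (-1/2355732 + 51053)*(-5789943) = (120267185795/2355732)*(-5789943) = -77371127835939965/261748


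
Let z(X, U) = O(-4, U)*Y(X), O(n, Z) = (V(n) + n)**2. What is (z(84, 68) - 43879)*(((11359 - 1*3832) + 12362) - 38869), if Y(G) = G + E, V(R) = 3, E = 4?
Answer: 831153180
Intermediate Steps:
Y(G) = 4 + G (Y(G) = G + 4 = 4 + G)
O(n, Z) = (3 + n)**2
z(X, U) = 4 + X (z(X, U) = (3 - 4)**2*(4 + X) = (-1)**2*(4 + X) = 1*(4 + X) = 4 + X)
(z(84, 68) - 43879)*(((11359 - 1*3832) + 12362) - 38869) = ((4 + 84) - 43879)*(((11359 - 1*3832) + 12362) - 38869) = (88 - 43879)*(((11359 - 3832) + 12362) - 38869) = -43791*((7527 + 12362) - 38869) = -43791*(19889 - 38869) = -43791*(-18980) = 831153180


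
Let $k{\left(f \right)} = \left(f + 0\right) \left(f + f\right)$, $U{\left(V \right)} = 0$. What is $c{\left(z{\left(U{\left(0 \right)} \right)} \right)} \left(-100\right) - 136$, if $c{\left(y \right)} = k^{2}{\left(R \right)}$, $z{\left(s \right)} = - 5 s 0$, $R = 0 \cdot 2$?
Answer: $-136$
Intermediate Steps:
$R = 0$
$z{\left(s \right)} = 0$
$k{\left(f \right)} = 2 f^{2}$ ($k{\left(f \right)} = f 2 f = 2 f^{2}$)
$c{\left(y \right)} = 0$ ($c{\left(y \right)} = \left(2 \cdot 0^{2}\right)^{2} = \left(2 \cdot 0\right)^{2} = 0^{2} = 0$)
$c{\left(z{\left(U{\left(0 \right)} \right)} \right)} \left(-100\right) - 136 = 0 \left(-100\right) - 136 = 0 - 136 = -136$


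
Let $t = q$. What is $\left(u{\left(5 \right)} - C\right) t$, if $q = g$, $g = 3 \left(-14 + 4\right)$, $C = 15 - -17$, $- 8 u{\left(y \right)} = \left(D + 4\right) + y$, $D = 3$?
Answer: $1005$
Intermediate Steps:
$u{\left(y \right)} = - \frac{7}{8} - \frac{y}{8}$ ($u{\left(y \right)} = - \frac{\left(3 + 4\right) + y}{8} = - \frac{7 + y}{8} = - \frac{7}{8} - \frac{y}{8}$)
$C = 32$ ($C = 15 + 17 = 32$)
$g = -30$ ($g = 3 \left(-10\right) = -30$)
$q = -30$
$t = -30$
$\left(u{\left(5 \right)} - C\right) t = \left(\left(- \frac{7}{8} - \frac{5}{8}\right) - 32\right) \left(-30\right) = \left(- \frac{3}{2} - 32\right) \left(-30\right) = \left(- \frac{67}{2}\right) \left(-30\right) = 1005$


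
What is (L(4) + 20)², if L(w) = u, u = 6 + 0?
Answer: 676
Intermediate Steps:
u = 6
L(w) = 6
(L(4) + 20)² = (6 + 20)² = 26² = 676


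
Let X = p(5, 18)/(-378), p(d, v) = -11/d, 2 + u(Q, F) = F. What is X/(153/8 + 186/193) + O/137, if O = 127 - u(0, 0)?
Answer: 3782290789/4015615905 ≈ 0.94190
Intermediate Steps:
u(Q, F) = -2 + F
X = 11/1890 (X = -11/5/(-378) = -11*⅕*(-1/378) = -11/5*(-1/378) = 11/1890 ≈ 0.0058201)
O = 129 (O = 127 - (-2 + 0) = 127 - 1*(-2) = 127 + 2 = 129)
X/(153/8 + 186/193) + O/137 = 11/(1890*(153/8 + 186/193)) + 129/137 = 11/(1890*(31017/1544)) + 129/137 = (11/1890)*(1544/31017) + 129/137 = 8492/29311065 + 129/137 = 3782290789/4015615905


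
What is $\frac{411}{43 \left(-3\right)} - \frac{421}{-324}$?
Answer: $- \frac{26285}{13932} \approx -1.8867$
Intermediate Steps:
$\frac{411}{43 \left(-3\right)} - \frac{421}{-324} = \frac{411}{-129} - - \frac{421}{324} = 411 \left(- \frac{1}{129}\right) + \frac{421}{324} = - \frac{137}{43} + \frac{421}{324} = - \frac{26285}{13932}$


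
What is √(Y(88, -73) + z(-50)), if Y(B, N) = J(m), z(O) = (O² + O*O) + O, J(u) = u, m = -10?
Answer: 2*√1235 ≈ 70.285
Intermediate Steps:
z(O) = O + 2*O² (z(O) = (O² + O²) + O = 2*O² + O = O + 2*O²)
Y(B, N) = -10
√(Y(88, -73) + z(-50)) = √(-10 - 50*(1 + 2*(-50))) = √(-10 - 50*(1 - 100)) = √(-10 - 50*(-99)) = √(-10 + 4950) = √4940 = 2*√1235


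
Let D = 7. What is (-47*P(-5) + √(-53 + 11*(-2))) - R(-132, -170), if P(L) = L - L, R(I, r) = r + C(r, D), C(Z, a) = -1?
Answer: 171 + 5*I*√3 ≈ 171.0 + 8.6602*I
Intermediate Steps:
R(I, r) = -1 + r (R(I, r) = r - 1 = -1 + r)
P(L) = 0
(-47*P(-5) + √(-53 + 11*(-2))) - R(-132, -170) = (-47*0 + √(-53 + 11*(-2))) - (-1 - 170) = (0 + √(-53 - 22)) - 1*(-171) = (0 + √(-75)) + 171 = (0 + 5*I*√3) + 171 = 5*I*√3 + 171 = 171 + 5*I*√3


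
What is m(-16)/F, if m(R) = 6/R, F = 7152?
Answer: -1/19072 ≈ -5.2433e-5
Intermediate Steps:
m(-16)/F = (6/(-16))/7152 = (6*(-1/16))*(1/7152) = -3/8*1/7152 = -1/19072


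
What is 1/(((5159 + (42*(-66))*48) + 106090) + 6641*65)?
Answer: 1/409858 ≈ 2.4399e-6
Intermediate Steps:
1/(((5159 + (42*(-66))*48) + 106090) + 6641*65) = 1/(((5159 - 2772*48) + 106090) + 431665) = 1/(((5159 - 133056) + 106090) + 431665) = 1/((-127897 + 106090) + 431665) = 1/(-21807 + 431665) = 1/409858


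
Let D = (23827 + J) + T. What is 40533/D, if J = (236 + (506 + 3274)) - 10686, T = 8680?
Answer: 40533/25837 ≈ 1.5688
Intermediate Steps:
J = -6670 (J = (236 + 3780) - 10686 = 4016 - 10686 = -6670)
D = 25837 (D = (23827 - 6670) + 8680 = 17157 + 8680 = 25837)
40533/D = 40533/25837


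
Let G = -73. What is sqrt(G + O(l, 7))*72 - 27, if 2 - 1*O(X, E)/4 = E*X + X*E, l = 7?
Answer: -27 + 72*I*sqrt(457) ≈ -27.0 + 1539.2*I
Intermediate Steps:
O(X, E) = 8 - 8*E*X (O(X, E) = 8 - 4*(E*X + X*E) = 8 - 4*(E*X + E*X) = 8 - 8*E*X)
sqrt(G + O(l, 7))*72 - 27 = sqrt(-73 + (8 - 8*7*7))*72 - 27 = sqrt(-73 + (8 - 392))*72 - 27 = sqrt(-73 - 384)*72 - 27 = sqrt(-457)*72 - 27 = (I*sqrt(457))*72 - 27 = 72*I*sqrt(457) - 27 = -27 + 72*I*sqrt(457)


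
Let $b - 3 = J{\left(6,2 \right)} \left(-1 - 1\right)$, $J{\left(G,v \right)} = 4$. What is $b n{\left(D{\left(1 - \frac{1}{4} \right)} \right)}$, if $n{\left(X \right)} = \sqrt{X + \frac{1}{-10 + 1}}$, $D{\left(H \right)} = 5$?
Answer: $- \frac{10 \sqrt{11}}{3} \approx -11.055$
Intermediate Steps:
$b = -5$ ($b = 3 + 4 \left(-1 - 1\right) = 3 + 4 \left(-2\right) = 3 - 8 = -5$)
$n{\left(X \right)} = \sqrt{- \frac{1}{9} + X}$ ($n{\left(X \right)} = \sqrt{X + \frac{1}{-9}} = \sqrt{X - \frac{1}{9}} = \sqrt{- \frac{1}{9} + X}$)
$b n{\left(D{\left(1 - \frac{1}{4} \right)} \right)} = - 5 \frac{\sqrt{-1 + 9 \cdot 5}}{3} = - 5 \frac{\sqrt{-1 + 45}}{3} = - 5 \frac{\sqrt{44}}{3} = - 5 \frac{2 \sqrt{11}}{3} = - \frac{10 \sqrt{11}}{3}$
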